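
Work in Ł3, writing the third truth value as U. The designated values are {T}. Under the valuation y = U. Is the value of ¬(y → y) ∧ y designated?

No

y → y = U → U = T  [min(1, 1−½+½)]
¬(y → y) = ¬T = F
¬(y → y) ∧ y = F ∧ U = F
F ∉ {T}.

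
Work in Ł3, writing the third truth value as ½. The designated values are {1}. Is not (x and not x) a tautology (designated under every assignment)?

Countermodel: x=½ gives ½, which is not designated.

No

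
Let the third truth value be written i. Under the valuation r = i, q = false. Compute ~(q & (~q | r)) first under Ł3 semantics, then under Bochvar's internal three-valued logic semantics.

In Ł3: ~q = ~false = true
~q | r = true | i = true
q & (~q | r) = false & true = false
~(q & (~q | r)) = ~false = true
In Bochvar's internal three-valued logic: ~q = ~false = true
~q | r = true | i = i
q & (~q | r) = false & i = i
~(q & (~q | r)) = ~i = i
They differ because Ł3 and Bochvar's internal three-valued logic treat i differently under the binary connectives.

true; i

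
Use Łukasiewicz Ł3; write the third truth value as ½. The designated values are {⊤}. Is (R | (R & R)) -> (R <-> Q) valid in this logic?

Countermodel: R=⊤, Q=½ gives ½, which is not designated.

No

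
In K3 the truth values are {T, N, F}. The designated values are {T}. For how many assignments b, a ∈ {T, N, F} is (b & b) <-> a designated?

Designated under: (b=T, a=T); (b=F, a=F).

2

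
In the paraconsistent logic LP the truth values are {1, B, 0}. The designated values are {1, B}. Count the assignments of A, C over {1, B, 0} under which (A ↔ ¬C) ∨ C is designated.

Of the 9 assignments, 8 give a value in {1, B}.

8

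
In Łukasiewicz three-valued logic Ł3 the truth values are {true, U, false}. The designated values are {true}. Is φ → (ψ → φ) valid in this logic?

Every assignment of φ, ψ over {true, U, false} gives a value in {true}.
In particular, with φ=U, ψ=U: φ → (ψ → φ) = true.

Yes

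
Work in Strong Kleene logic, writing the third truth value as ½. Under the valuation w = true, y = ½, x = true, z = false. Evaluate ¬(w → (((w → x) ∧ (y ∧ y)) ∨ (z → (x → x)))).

w → x = true → true = true
y ∧ y = ½ ∧ ½ = ½
(w → x) ∧ (y ∧ y) = true ∧ ½ = ½
x → x = true → true = true
z → (x → x) = false → true = true
((w → x) ∧ (y ∧ y)) ∨ (z → (x → x)) = ½ ∨ true = true
w → (((w → x) ∧ (y ∧ y)) ∨ (z → (x → x))) = true → true = true
¬(w → (((w → x) ∧ (y ∧ y)) ∨ (z → (x → x)))) = ¬true = false

false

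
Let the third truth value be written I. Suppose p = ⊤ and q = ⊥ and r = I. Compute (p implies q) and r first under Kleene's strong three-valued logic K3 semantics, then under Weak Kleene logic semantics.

In Kleene's strong three-valued logic K3: p implies q = ⊤ implies ⊥ = ⊥
(p implies q) and r = ⊥ and I = ⊥
In Weak Kleene logic: p implies q = ⊤ implies ⊥ = ⊥
(p implies q) and r = ⊥ and I = I
They differ because Kleene's strong three-valued logic K3 and Weak Kleene logic treat I differently under the binary connectives.

⊥; I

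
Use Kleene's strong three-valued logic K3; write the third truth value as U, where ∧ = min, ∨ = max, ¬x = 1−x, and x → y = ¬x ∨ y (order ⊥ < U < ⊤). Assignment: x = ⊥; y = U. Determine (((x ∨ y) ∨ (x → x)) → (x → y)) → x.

x ∨ y = ⊥ ∨ U = U
x → x = ⊥ → ⊥ = ⊤
(x ∨ y) ∨ (x → x) = U ∨ ⊤ = ⊤
x → y = ⊥ → U = ⊤
((x ∨ y) ∨ (x → x)) → (x → y) = ⊤ → ⊤ = ⊤
(((x ∨ y) ∨ (x → x)) → (x → y)) → x = ⊤ → ⊥ = ⊥

⊥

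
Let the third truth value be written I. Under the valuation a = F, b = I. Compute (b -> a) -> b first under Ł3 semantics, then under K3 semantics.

T; I

In Ł3: b -> a = I -> F = I
(b -> a) -> b = I -> I = T
In K3: b -> a = I -> F = I  [~I | F]
(b -> a) -> b = I -> I = I
They differ because Ł3 and K3 treat I differently under implication.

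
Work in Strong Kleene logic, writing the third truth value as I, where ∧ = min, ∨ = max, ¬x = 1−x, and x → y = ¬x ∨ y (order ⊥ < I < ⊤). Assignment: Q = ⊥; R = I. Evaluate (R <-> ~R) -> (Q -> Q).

~R = ~I = I
R <-> ~R = I <-> I = I
Q -> Q = ⊥ -> ⊥ = ⊤
(R <-> ~R) -> (Q -> Q) = I -> ⊤ = ⊤

⊤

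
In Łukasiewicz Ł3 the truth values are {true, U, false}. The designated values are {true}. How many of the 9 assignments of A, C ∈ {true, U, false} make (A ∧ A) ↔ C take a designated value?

Designated under: (A=true, C=true); (A=U, C=U); (A=false, C=false).

3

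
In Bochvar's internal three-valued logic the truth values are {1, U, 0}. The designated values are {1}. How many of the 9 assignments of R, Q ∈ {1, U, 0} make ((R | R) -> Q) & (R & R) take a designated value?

Designated under: (R=1, Q=1).

1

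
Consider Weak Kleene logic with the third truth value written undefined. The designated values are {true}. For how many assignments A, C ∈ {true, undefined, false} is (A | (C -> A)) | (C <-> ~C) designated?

3

Designated under: (A=true, C=true); (A=true, C=false); (A=false, C=false).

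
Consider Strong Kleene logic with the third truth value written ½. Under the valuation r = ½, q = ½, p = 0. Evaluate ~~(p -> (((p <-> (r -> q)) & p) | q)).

1

r -> q = ½ -> ½ = ½  [~½ | ½]
p <-> (r -> q) = 0 <-> ½ = ½
(p <-> (r -> q)) & p = ½ & 0 = 0
((p <-> (r -> q)) & p) | q = 0 | ½ = ½
p -> (((p <-> (r -> q)) & p) | q) = 0 -> ½ = 1
~(p -> (((p <-> (r -> q)) & p) | q)) = ~1 = 0
~~(p -> (((p <-> (r -> q)) & p) | q)) = ~0 = 1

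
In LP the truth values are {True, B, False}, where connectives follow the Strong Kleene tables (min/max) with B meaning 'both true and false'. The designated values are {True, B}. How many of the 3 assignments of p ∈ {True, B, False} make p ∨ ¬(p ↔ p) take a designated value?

p=True: True ✓
p=B: B ✓
p=False: False ·

2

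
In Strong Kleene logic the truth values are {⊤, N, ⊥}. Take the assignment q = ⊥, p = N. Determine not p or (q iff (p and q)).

not p = not N = N
p and q = N and ⊥ = ⊥
q iff (p and q) = ⊥ iff ⊥ = ⊤
not p or (q iff (p and q)) = N or ⊤ = ⊤

⊤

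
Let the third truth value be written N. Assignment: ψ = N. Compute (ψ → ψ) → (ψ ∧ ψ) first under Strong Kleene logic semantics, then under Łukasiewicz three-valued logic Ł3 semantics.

N; N

In Strong Kleene logic: ψ → ψ = N → N = N  [¬N ∨ N]
ψ ∧ ψ = N ∧ N = N
(ψ → ψ) → (ψ ∧ ψ) = N → N = N
In Łukasiewicz three-valued logic Ł3: ψ → ψ = N → N = True  [min(1, 1−½+½)]
ψ ∧ ψ = N ∧ N = N
(ψ → ψ) → (ψ ∧ ψ) = True → N = N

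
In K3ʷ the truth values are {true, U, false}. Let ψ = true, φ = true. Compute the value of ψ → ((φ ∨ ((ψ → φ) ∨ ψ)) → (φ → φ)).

true

ψ → φ = true → true = true
(ψ → φ) ∨ ψ = true ∨ true = true
φ ∨ ((ψ → φ) ∨ ψ) = true ∨ true = true
φ → φ = true → true = true
(φ ∨ ((ψ → φ) ∨ ψ)) → (φ → φ) = true → true = true
ψ → ((φ ∨ ((ψ → φ) ∨ ψ)) → (φ → φ)) = true → true = true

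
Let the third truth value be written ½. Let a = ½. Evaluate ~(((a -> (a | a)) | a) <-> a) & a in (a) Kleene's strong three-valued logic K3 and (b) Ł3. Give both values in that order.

In Kleene's strong three-valued logic K3: a | a = ½ | ½ = ½
a -> (a | a) = ½ -> ½ = ½
(a -> (a | a)) | a = ½ | ½ = ½
((a -> (a | a)) | a) <-> a = ½ <-> ½ = ½
~(((a -> (a | a)) | a) <-> a) = ~½ = ½
~(((a -> (a | a)) | a) <-> a) & a = ½ & ½ = ½
In Ł3: a | a = ½ | ½ = ½
a -> (a | a) = ½ -> ½ = true  [min(1, 1−½+½)]
(a -> (a | a)) | a = true | ½ = true
((a -> (a | a)) | a) <-> a = true <-> ½ = ½
~(((a -> (a | a)) | a) <-> a) = ~½ = ½
~(((a -> (a | a)) | a) <-> a) & a = ½ & ½ = ½

½; ½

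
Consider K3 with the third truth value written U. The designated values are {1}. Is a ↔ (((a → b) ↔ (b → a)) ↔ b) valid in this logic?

Countermodel: a=1, b=U gives U, which is not designated.

No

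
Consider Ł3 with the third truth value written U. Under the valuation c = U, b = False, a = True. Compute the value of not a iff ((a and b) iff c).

not a = not True = False
a and b = True and False = False
(a and b) iff c = False iff U = U
not a iff ((a and b) iff c) = False iff U = U

U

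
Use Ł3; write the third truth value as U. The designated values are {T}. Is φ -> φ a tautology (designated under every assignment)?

Yes

Every assignment of φ over {T, U, F} gives a value in {T}.
In particular, with φ=U: φ -> φ = T.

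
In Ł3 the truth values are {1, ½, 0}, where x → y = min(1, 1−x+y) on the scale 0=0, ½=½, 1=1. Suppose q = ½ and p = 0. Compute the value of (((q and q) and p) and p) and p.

0

q and q = ½ and ½ = ½
(q and q) and p = ½ and 0 = 0
((q and q) and p) and p = 0 and 0 = 0
(((q and q) and p) and p) and p = 0 and 0 = 0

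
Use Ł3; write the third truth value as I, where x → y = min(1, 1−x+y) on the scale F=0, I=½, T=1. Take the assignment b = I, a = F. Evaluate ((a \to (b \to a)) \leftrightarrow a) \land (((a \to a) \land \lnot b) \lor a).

F

b \to a = I \to F = I  [min(1, 1−½+0)]
a \to (b \to a) = F \to I = T
(a \to (b \to a)) \leftrightarrow a = T \leftrightarrow F = F
a \to a = F \to F = T
\lnot b = \lnot I = I
(a \to a) \land \lnot b = T \land I = I
((a \to a) \land \lnot b) \lor a = I \lor F = I
((a \to (b \to a)) \leftrightarrow a) \land (((a \to a) \land \lnot b) \lor a) = F \land I = F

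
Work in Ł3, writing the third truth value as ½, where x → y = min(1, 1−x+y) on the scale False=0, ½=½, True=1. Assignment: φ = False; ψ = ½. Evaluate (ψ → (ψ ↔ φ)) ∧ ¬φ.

True

ψ ↔ φ = ½ ↔ False = ½  [1 − |½−0|]
ψ → (ψ ↔ φ) = ½ → ½ = True
¬φ = ¬False = True
(ψ → (ψ ↔ φ)) ∧ ¬φ = True ∧ True = True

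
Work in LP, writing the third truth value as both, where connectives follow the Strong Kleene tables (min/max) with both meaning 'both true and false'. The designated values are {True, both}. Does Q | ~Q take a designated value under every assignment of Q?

Every assignment of Q over {True, both, False} gives a value in {True, both}.
In particular, with Q=both: Q | ~Q = both.

Yes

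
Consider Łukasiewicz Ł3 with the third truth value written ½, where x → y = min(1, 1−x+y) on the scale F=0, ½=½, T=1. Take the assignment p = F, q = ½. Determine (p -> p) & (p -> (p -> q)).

T

p -> p = F -> F = T
p -> q = F -> ½ = T  [min(1, 1−0+½)]
p -> (p -> q) = F -> T = T
(p -> p) & (p -> (p -> q)) = T & T = T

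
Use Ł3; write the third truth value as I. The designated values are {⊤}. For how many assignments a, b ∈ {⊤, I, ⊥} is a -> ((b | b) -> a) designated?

9

Of the 9 assignments, 9 give a value in {⊤}.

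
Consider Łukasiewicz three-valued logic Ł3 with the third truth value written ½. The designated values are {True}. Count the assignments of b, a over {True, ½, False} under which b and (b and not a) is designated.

1

Designated under: (b=True, a=False).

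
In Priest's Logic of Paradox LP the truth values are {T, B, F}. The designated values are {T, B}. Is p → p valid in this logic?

Yes

Every assignment of p over {T, B, F} gives a value in {T, B}.
In particular, with p=B: p → p = B.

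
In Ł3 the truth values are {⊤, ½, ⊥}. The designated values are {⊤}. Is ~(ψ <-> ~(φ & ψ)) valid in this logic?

Countermodel: ψ=⊤, φ=½ gives ½, which is not designated.

No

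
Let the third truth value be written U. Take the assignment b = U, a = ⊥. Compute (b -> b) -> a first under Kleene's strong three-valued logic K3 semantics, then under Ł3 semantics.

U; ⊥

In Kleene's strong three-valued logic K3: b -> b = U -> U = U  [~U | U]
(b -> b) -> a = U -> ⊥ = U
In Ł3: b -> b = U -> U = ⊤
(b -> b) -> a = ⊤ -> ⊥ = ⊥
They differ because Kleene's strong three-valued logic K3 and Ł3 treat U differently under implication.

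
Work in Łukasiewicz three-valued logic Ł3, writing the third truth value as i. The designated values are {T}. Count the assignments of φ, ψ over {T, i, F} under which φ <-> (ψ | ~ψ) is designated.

3

Designated under: (φ=T, ψ=T); (φ=T, ψ=F); (φ=i, ψ=i).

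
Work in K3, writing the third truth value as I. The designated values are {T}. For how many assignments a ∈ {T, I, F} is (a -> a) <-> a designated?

1

a=T: T ✓
a=I: I ·
a=F: F ·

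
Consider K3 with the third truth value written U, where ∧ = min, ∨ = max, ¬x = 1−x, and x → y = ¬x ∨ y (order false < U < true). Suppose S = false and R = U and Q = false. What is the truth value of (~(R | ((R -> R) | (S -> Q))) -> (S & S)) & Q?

R -> R = U -> U = U  [~U | U]
S -> Q = false -> false = true
(R -> R) | (S -> Q) = U | true = true
R | ((R -> R) | (S -> Q)) = U | true = true
~(R | ((R -> R) | (S -> Q))) = ~true = false
S & S = false & false = false
~(R | ((R -> R) | (S -> Q))) -> (S & S) = false -> false = true
(~(R | ((R -> R) | (S -> Q))) -> (S & S)) & Q = true & false = false

false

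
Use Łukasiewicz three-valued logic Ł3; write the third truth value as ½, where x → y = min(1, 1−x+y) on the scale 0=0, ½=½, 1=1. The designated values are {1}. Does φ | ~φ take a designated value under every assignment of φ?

No

Countermodel: φ=½ gives ½, which is not designated.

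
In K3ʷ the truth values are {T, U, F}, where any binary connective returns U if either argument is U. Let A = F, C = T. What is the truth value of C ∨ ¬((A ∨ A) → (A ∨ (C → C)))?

T

A ∨ A = F ∨ F = F
C → C = T → T = T
A ∨ (C → C) = F ∨ T = T
(A ∨ A) → (A ∨ (C → C)) = F → T = T
¬((A ∨ A) → (A ∨ (C → C))) = ¬T = F
C ∨ ¬((A ∨ A) → (A ∨ (C → C))) = T ∨ F = T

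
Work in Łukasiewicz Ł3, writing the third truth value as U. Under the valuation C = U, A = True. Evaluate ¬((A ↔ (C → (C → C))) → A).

C → C = U → U = True  [min(1, 1−½+½)]
C → (C → C) = U → True = True
A ↔ (C → (C → C)) = True ↔ True = True
(A ↔ (C → (C → C))) → A = True → True = True
¬((A ↔ (C → (C → C))) → A) = ¬True = False

False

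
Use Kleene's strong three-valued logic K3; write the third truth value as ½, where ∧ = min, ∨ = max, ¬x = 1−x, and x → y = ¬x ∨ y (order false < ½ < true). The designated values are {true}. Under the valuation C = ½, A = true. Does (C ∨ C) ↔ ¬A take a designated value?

C ∨ C = ½ ∨ ½ = ½
¬A = ¬true = false
(C ∨ C) ↔ ¬A = ½ ↔ false = ½
½ ∉ {true}.

No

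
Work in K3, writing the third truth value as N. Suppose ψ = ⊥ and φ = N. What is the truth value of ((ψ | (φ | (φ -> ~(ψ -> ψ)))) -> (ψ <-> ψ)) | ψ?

ψ -> ψ = ⊥ -> ⊥ = ⊤
~(ψ -> ψ) = ~⊤ = ⊥
φ -> ~(ψ -> ψ) = N -> ⊥ = N  [~N | ⊥]
φ | (φ -> ~(ψ -> ψ)) = N | N = N
ψ | (φ | (φ -> ~(ψ -> ψ))) = ⊥ | N = N
ψ <-> ψ = ⊥ <-> ⊥ = ⊤
(ψ | (φ | (φ -> ~(ψ -> ψ)))) -> (ψ <-> ψ) = N -> ⊤ = ⊤
((ψ | (φ | (φ -> ~(ψ -> ψ)))) -> (ψ <-> ψ)) | ψ = ⊤ | ⊥ = ⊤

⊤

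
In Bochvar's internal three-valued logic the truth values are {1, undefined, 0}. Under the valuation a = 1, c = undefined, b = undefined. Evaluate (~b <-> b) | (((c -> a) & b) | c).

undefined

~b = ~undefined = undefined
~b <-> b = undefined <-> undefined = undefined
c -> a = undefined -> 1 = undefined
(c -> a) & b = undefined & undefined = undefined
((c -> a) & b) | c = undefined | undefined = undefined
(~b <-> b) | (((c -> a) & b) | c) = undefined | undefined = undefined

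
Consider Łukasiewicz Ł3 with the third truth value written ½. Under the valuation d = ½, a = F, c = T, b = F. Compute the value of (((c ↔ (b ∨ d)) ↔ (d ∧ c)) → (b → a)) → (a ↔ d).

b ∨ d = F ∨ ½ = ½
c ↔ (b ∨ d) = T ↔ ½ = ½  [1 − |1−½|]
d ∧ c = ½ ∧ T = ½
(c ↔ (b ∨ d)) ↔ (d ∧ c) = ½ ↔ ½ = T
b → a = F → F = T
((c ↔ (b ∨ d)) ↔ (d ∧ c)) → (b → a) = T → T = T
a ↔ d = F ↔ ½ = ½
(((c ↔ (b ∨ d)) ↔ (d ∧ c)) → (b → a)) → (a ↔ d) = T → ½ = ½

½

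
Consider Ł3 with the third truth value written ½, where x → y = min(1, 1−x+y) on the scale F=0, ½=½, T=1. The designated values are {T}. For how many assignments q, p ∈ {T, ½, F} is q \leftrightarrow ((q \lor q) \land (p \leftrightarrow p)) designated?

Of the 9 assignments, 9 give a value in {T}.

9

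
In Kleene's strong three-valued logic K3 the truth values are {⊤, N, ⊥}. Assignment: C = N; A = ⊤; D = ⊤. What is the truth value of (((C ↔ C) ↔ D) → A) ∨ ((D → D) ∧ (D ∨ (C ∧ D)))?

⊤

C ↔ C = N ↔ N = N
(C ↔ C) ↔ D = N ↔ ⊤ = N
((C ↔ C) ↔ D) → A = N → ⊤ = ⊤  [¬N ∨ ⊤]
D → D = ⊤ → ⊤ = ⊤
C ∧ D = N ∧ ⊤ = N
D ∨ (C ∧ D) = ⊤ ∨ N = ⊤
(D → D) ∧ (D ∨ (C ∧ D)) = ⊤ ∧ ⊤ = ⊤
(((C ↔ C) ↔ D) → A) ∨ ((D → D) ∧ (D ∨ (C ∧ D))) = ⊤ ∨ ⊤ = ⊤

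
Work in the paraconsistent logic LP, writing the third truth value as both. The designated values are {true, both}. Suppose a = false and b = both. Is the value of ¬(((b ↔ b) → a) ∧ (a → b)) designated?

b ↔ b = both ↔ both = both
(b ↔ b) → a = both → false = both
a → b = false → both = true
((b ↔ b) → a) ∧ (a → b) = both ∧ true = both
¬(((b ↔ b) → a) ∧ (a → b)) = ¬both = both
both ∈ {true, both}.

Yes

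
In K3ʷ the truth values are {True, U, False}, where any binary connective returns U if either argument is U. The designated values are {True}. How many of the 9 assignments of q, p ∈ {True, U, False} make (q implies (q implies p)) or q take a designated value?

Designated under: (q=True, p=True); (q=True, p=False); (q=False, p=True); (q=False, p=False).

4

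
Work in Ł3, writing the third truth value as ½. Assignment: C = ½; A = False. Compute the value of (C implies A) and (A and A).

C implies A = ½ implies False = ½  [min(1, 1−½+0)]
A and A = False and False = False
(C implies A) and (A and A) = ½ and False = False

False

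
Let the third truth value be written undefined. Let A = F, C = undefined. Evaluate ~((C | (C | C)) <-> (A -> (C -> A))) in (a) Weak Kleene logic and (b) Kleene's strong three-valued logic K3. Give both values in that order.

In Weak Kleene logic: C | C = undefined | undefined = undefined
C | (C | C) = undefined | undefined = undefined
C -> A = undefined -> F = undefined
A -> (C -> A) = F -> undefined = undefined
(C | (C | C)) <-> (A -> (C -> A)) = undefined <-> undefined = undefined
~((C | (C | C)) <-> (A -> (C -> A))) = ~undefined = undefined
In Kleene's strong three-valued logic K3: C | C = undefined | undefined = undefined
C | (C | C) = undefined | undefined = undefined
C -> A = undefined -> F = undefined  [~undefined | F]
A -> (C -> A) = F -> undefined = T
(C | (C | C)) <-> (A -> (C -> A)) = undefined <-> T = undefined
~((C | (C | C)) <-> (A -> (C -> A))) = ~undefined = undefined

undefined; undefined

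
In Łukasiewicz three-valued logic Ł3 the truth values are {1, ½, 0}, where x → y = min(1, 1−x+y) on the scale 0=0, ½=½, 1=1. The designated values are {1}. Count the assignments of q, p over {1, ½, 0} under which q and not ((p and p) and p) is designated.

1

Designated under: (q=1, p=0).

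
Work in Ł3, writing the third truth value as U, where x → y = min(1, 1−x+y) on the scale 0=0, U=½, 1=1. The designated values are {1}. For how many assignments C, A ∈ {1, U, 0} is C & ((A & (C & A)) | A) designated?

Designated under: (C=1, A=1).

1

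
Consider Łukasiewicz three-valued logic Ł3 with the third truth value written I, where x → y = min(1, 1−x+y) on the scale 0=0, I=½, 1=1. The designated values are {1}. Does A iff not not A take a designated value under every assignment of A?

Yes

Every assignment of A over {1, I, 0} gives a value in {1}.
In particular, with A=I: A iff not not A = 1.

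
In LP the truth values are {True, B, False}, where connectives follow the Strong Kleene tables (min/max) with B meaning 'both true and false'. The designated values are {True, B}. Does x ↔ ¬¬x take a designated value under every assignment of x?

Every assignment of x over {True, B, False} gives a value in {True, B}.
In particular, with x=B: x ↔ ¬¬x = B.

Yes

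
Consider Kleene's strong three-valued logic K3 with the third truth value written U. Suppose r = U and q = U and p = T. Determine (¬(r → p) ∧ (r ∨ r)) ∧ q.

F

r → p = U → T = T  [¬U ∨ T]
¬(r → p) = ¬T = F
r ∨ r = U ∨ U = U
¬(r → p) ∧ (r ∨ r) = F ∧ U = F
(¬(r → p) ∧ (r ∨ r)) ∧ q = F ∧ U = F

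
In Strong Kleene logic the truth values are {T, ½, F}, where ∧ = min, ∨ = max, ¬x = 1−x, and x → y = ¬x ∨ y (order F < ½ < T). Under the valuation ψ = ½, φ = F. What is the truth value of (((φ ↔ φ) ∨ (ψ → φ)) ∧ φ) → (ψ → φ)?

T

φ ↔ φ = F ↔ F = T
ψ → φ = ½ → F = ½  [¬½ ∨ F]
(φ ↔ φ) ∨ (ψ → φ) = T ∨ ½ = T
((φ ↔ φ) ∨ (ψ → φ)) ∧ φ = T ∧ F = F
ψ → φ = ½ → F = ½
(((φ ↔ φ) ∨ (ψ → φ)) ∧ φ) → (ψ → φ) = F → ½ = T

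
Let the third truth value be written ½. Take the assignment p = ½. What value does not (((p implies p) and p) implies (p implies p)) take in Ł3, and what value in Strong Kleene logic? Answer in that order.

In Ł3: p implies p = ½ implies ½ = T
(p implies p) and p = T and ½ = ½
p implies p = ½ implies ½ = T
((p implies p) and p) implies (p implies p) = ½ implies T = T
not (((p implies p) and p) implies (p implies p)) = not T = F
In Strong Kleene logic: p implies p = ½ implies ½ = ½
(p implies p) and p = ½ and ½ = ½
p implies p = ½ implies ½ = ½
((p implies p) and p) implies (p implies p) = ½ implies ½ = ½
not (((p implies p) and p) implies (p implies p)) = not ½ = ½
They differ because Ł3 and Strong Kleene logic treat ½ differently under implication.

F; ½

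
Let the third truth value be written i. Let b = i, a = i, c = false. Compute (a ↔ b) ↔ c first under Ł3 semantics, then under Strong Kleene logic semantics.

false; i

In Ł3: a ↔ b = i ↔ i = true
(a ↔ b) ↔ c = true ↔ false = false
In Strong Kleene logic: a ↔ b = i ↔ i = i
(a ↔ b) ↔ c = i ↔ false = i
They differ because Ł3 and Strong Kleene logic treat i differently under implication.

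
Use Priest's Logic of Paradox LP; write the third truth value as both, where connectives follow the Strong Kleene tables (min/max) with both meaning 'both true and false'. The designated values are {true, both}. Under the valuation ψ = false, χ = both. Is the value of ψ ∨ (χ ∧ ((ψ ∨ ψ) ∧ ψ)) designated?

ψ ∨ ψ = false ∨ false = false
(ψ ∨ ψ) ∧ ψ = false ∧ false = false
χ ∧ ((ψ ∨ ψ) ∧ ψ) = both ∧ false = false
ψ ∨ (χ ∧ ((ψ ∨ ψ) ∧ ψ)) = false ∨ false = false
false ∉ {true, both}.

No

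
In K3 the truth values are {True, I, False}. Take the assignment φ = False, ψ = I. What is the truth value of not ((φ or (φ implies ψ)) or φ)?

φ implies ψ = False implies I = True  [not False or I]
φ or (φ implies ψ) = False or True = True
(φ or (φ implies ψ)) or φ = True or False = True
not ((φ or (φ implies ψ)) or φ) = not True = False

False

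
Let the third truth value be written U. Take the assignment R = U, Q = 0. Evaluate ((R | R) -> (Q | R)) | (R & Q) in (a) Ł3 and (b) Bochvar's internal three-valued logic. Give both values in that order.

In Ł3: R | R = U | U = U
Q | R = 0 | U = U
(R | R) -> (Q | R) = U -> U = 1  [min(1, 1−½+½)]
R & Q = U & 0 = 0
((R | R) -> (Q | R)) | (R & Q) = 1 | 0 = 1
In Bochvar's internal three-valued logic: R | R = U | U = U
Q | R = 0 | U = U
(R | R) -> (Q | R) = U -> U = U  [any arg is the third value ⇒ result is the third value]
R & Q = U & 0 = U
((R | R) -> (Q | R)) | (R & Q) = U | U = U
They differ because Ł3 and Bochvar's internal three-valued logic treat U differently under the binary connectives.

1; U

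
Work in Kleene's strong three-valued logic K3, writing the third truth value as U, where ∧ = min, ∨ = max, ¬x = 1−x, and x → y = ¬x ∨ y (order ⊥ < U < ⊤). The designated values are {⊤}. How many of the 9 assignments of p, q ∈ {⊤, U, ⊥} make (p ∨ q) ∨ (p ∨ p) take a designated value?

5

Of the 9 assignments, 5 give a value in {⊤}.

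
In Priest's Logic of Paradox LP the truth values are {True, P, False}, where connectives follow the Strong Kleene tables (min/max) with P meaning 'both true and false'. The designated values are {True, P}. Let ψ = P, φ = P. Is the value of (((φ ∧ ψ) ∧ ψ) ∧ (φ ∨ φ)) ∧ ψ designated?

φ ∧ ψ = P ∧ P = P
(φ ∧ ψ) ∧ ψ = P ∧ P = P
φ ∨ φ = P ∨ P = P
((φ ∧ ψ) ∧ ψ) ∧ (φ ∨ φ) = P ∧ P = P
(((φ ∧ ψ) ∧ ψ) ∧ (φ ∨ φ)) ∧ ψ = P ∧ P = P
P ∈ {True, P}.

Yes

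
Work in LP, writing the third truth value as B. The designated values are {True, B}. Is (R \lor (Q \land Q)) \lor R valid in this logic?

No

Countermodel: R=False, Q=False gives False, which is not designated.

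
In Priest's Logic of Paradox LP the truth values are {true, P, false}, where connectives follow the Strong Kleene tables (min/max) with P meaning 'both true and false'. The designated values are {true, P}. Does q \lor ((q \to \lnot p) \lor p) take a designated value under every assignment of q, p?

Every assignment of q, p over {true, P, false} gives a value in {true, P}.
In particular, with q=P, p=P: q \lor ((q \to \lnot p) \lor p) = P.

Yes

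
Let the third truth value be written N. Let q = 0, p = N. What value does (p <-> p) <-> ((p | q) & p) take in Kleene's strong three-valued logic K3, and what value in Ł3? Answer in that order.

In Kleene's strong three-valued logic K3: p <-> p = N <-> N = N
p | q = N | 0 = N
(p | q) & p = N & N = N
(p <-> p) <-> ((p | q) & p) = N <-> N = N
In Ł3: p <-> p = N <-> N = 1  [1 − |½−½|]
p | q = N | 0 = N
(p | q) & p = N & N = N
(p <-> p) <-> ((p | q) & p) = 1 <-> N = N

N; N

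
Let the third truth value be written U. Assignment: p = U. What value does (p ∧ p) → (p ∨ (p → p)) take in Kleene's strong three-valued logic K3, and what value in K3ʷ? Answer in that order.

In Kleene's strong three-valued logic K3: p ∧ p = U ∧ U = U
p → p = U → U = U  [¬U ∨ U]
p ∨ (p → p) = U ∨ U = U
(p ∧ p) → (p ∨ (p → p)) = U → U = U
In K3ʷ: p ∧ p = U ∧ U = U
p → p = U → U = U  [any arg is the third value ⇒ result is the third value]
p ∨ (p → p) = U ∨ U = U
(p ∧ p) → (p ∨ (p → p)) = U → U = U

U; U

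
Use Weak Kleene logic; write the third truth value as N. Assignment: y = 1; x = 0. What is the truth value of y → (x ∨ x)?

x ∨ x = 0 ∨ 0 = 0
y → (x ∨ x) = 1 → 0 = 0

0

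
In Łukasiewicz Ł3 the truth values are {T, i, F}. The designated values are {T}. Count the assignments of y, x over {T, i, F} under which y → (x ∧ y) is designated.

Of the 9 assignments, 6 give a value in {T}.

6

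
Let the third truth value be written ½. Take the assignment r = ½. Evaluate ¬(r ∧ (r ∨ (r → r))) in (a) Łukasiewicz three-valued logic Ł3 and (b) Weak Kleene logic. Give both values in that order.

In Łukasiewicz three-valued logic Ł3: r → r = ½ → ½ = true
r ∨ (r → r) = ½ ∨ true = true
r ∧ (r ∨ (r → r)) = ½ ∧ true = ½
¬(r ∧ (r ∨ (r → r))) = ¬½ = ½
In Weak Kleene logic: r → r = ½ → ½ = ½
r ∨ (r → r) = ½ ∨ ½ = ½
r ∧ (r ∨ (r → r)) = ½ ∧ ½ = ½
¬(r ∧ (r ∨ (r → r))) = ¬½ = ½

½; ½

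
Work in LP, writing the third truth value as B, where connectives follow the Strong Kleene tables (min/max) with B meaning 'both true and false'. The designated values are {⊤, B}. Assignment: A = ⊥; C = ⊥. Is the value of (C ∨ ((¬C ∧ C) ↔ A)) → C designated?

¬C = ¬⊥ = ⊤
¬C ∧ C = ⊤ ∧ ⊥ = ⊥
(¬C ∧ C) ↔ A = ⊥ ↔ ⊥ = ⊤
C ∨ ((¬C ∧ C) ↔ A) = ⊥ ∨ ⊤ = ⊤
(C ∨ ((¬C ∧ C) ↔ A)) → C = ⊤ → ⊥ = ⊥
⊥ ∉ {⊤, B}.

No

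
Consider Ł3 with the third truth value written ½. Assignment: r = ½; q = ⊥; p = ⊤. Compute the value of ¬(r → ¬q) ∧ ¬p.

⊥

¬q = ¬⊥ = ⊤
r → ¬q = ½ → ⊤ = ⊤  [min(1, 1−½+1)]
¬(r → ¬q) = ¬⊤ = ⊥
¬p = ¬⊤ = ⊥
¬(r → ¬q) ∧ ¬p = ⊥ ∧ ⊥ = ⊥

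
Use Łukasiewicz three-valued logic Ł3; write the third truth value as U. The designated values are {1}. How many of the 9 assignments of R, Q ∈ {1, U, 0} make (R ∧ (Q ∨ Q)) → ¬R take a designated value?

Of the 9 assignments, 7 give a value in {1}.

7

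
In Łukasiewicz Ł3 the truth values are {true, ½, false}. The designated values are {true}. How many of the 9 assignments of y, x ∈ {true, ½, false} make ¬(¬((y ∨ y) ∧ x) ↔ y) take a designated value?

Designated under: (y=true, x=true); (y=false, x=true); (y=false, x=½); (y=false, x=false).

4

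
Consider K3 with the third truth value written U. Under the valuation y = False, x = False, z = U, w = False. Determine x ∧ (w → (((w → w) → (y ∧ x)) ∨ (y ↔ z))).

w → w = False → False = True
y ∧ x = False ∧ False = False
(w → w) → (y ∧ x) = True → False = False
y ↔ z = False ↔ U = U
((w → w) → (y ∧ x)) ∨ (y ↔ z) = False ∨ U = U
w → (((w → w) → (y ∧ x)) ∨ (y ↔ z)) = False → U = True  [¬False ∨ U]
x ∧ (w → (((w → w) → (y ∧ x)) ∨ (y ↔ z))) = False ∧ True = False

False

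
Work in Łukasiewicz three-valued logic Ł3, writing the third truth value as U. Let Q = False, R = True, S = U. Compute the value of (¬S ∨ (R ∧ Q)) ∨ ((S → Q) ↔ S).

¬S = ¬U = U
R ∧ Q = True ∧ False = False
¬S ∨ (R ∧ Q) = U ∨ False = U
S → Q = U → False = U
(S → Q) ↔ S = U ↔ U = True
(¬S ∨ (R ∧ Q)) ∨ ((S → Q) ↔ S) = U ∨ True = True

True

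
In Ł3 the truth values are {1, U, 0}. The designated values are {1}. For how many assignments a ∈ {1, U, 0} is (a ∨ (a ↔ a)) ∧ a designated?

a=1: 1 ✓
a=U: U ·
a=0: 0 ·

1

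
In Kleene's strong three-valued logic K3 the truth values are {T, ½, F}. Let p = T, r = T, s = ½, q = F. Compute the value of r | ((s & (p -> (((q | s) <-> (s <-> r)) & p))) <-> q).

q | s = F | ½ = ½
s <-> r = ½ <-> T = ½
(q | s) <-> (s <-> r) = ½ <-> ½ = ½
((q | s) <-> (s <-> r)) & p = ½ & T = ½
p -> (((q | s) <-> (s <-> r)) & p) = T -> ½ = ½
s & (p -> (((q | s) <-> (s <-> r)) & p)) = ½ & ½ = ½
(s & (p -> (((q | s) <-> (s <-> r)) & p))) <-> q = ½ <-> F = ½
r | ((s & (p -> (((q | s) <-> (s <-> r)) & p))) <-> q) = T | ½ = T

T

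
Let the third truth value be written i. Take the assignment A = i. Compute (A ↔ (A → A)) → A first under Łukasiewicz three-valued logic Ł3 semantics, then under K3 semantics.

In Łukasiewicz three-valued logic Ł3: A → A = i → i = ⊤  [min(1, 1−½+½)]
A ↔ (A → A) = i ↔ ⊤ = i
(A ↔ (A → A)) → A = i → i = ⊤
In K3: A → A = i → i = i  [¬i ∨ i]
A ↔ (A → A) = i ↔ i = i
(A ↔ (A → A)) → A = i → i = i
They differ because Łukasiewicz three-valued logic Ł3 and K3 treat i differently under implication.

⊤; i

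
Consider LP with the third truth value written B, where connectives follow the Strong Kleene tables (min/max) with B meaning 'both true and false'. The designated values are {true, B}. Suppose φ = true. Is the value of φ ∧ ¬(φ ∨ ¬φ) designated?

No

¬φ = ¬true = false
φ ∨ ¬φ = true ∨ false = true
¬(φ ∨ ¬φ) = ¬true = false
φ ∧ ¬(φ ∨ ¬φ) = true ∧ false = false
false ∉ {true, B}.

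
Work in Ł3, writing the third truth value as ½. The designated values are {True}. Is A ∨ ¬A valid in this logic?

No

Countermodel: A=½ gives ½, which is not designated.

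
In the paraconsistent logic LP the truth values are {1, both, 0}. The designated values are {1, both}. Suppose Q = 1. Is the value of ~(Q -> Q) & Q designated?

Q -> Q = 1 -> 1 = 1
~(Q -> Q) = ~1 = 0
~(Q -> Q) & Q = 0 & 1 = 0
0 ∉ {1, both}.

No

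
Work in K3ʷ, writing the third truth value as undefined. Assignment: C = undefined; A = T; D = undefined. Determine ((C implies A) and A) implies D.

undefined

C implies A = undefined implies T = undefined
(C implies A) and A = undefined and T = undefined
((C implies A) and A) implies D = undefined implies undefined = undefined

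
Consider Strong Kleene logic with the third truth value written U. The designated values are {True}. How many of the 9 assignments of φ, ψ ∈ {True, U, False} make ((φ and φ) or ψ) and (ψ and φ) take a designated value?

Designated under: (φ=True, ψ=True).

1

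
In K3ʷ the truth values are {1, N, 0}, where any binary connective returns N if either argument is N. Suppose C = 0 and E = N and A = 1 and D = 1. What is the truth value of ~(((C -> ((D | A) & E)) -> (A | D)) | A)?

N

D | A = 1 | 1 = 1
(D | A) & E = 1 & N = N
C -> ((D | A) & E) = 0 -> N = N  [any arg is the third value ⇒ result is the third value]
A | D = 1 | 1 = 1
(C -> ((D | A) & E)) -> (A | D) = N -> 1 = N
((C -> ((D | A) & E)) -> (A | D)) | A = N | 1 = N
~(((C -> ((D | A) & E)) -> (A | D)) | A) = ~N = N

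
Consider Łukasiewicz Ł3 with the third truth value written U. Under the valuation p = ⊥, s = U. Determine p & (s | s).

⊥

s | s = U | U = U
p & (s | s) = ⊥ & U = ⊥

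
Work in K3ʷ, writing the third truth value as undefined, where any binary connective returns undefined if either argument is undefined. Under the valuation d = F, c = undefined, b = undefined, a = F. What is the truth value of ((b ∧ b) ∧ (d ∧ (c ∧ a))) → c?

b ∧ b = undefined ∧ undefined = undefined
c ∧ a = undefined ∧ F = undefined
d ∧ (c ∧ a) = F ∧ undefined = undefined
(b ∧ b) ∧ (d ∧ (c ∧ a)) = undefined ∧ undefined = undefined
((b ∧ b) ∧ (d ∧ (c ∧ a))) → c = undefined → undefined = undefined

undefined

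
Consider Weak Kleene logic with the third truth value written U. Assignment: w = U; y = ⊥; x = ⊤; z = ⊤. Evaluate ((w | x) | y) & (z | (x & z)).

U

w | x = U | ⊤ = U
(w | x) | y = U | ⊥ = U
x & z = ⊤ & ⊤ = ⊤
z | (x & z) = ⊤ | ⊤ = ⊤
((w | x) | y) & (z | (x & z)) = U & ⊤ = U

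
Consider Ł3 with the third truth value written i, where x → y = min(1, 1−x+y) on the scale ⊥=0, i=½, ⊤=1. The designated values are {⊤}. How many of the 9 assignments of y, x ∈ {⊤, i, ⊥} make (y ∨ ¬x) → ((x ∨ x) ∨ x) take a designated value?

Of the 9 assignments, 5 give a value in {⊤}.

5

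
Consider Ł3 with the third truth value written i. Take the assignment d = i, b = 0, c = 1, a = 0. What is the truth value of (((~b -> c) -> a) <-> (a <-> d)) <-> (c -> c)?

i

~b = ~0 = 1
~b -> c = 1 -> 1 = 1
(~b -> c) -> a = 1 -> 0 = 0
a <-> d = 0 <-> i = i
((~b -> c) -> a) <-> (a <-> d) = 0 <-> i = i
c -> c = 1 -> 1 = 1
(((~b -> c) -> a) <-> (a <-> d)) <-> (c -> c) = i <-> 1 = i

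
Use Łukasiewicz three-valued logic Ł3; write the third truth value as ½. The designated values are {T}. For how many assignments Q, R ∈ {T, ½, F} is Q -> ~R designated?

6

Of the 9 assignments, 6 give a value in {T}.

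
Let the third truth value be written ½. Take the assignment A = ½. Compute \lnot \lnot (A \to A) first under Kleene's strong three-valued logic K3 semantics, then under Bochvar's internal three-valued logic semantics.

½; ½

In Kleene's strong three-valued logic K3: A \to A = ½ \to ½ = ½
\lnot (A \to A) = \lnot ½ = ½
\lnot \lnot (A \to A) = \lnot ½ = ½
In Bochvar's internal three-valued logic: A \to A = ½ \to ½ = ½  [any arg is the third value ⇒ result is the third value]
\lnot (A \to A) = \lnot ½ = ½
\lnot \lnot (A \to A) = \lnot ½ = ½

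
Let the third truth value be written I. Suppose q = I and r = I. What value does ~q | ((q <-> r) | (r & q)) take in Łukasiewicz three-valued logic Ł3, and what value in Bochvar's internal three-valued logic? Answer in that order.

true; I

In Łukasiewicz three-valued logic Ł3: ~q = ~I = I
q <-> r = I <-> I = true  [1 − |½−½|]
r & q = I & I = I
(q <-> r) | (r & q) = true | I = true
~q | ((q <-> r) | (r & q)) = I | true = true
In Bochvar's internal three-valued logic: ~q = ~I = I
q <-> r = I <-> I = I
r & q = I & I = I
(q <-> r) | (r & q) = I | I = I
~q | ((q <-> r) | (r & q)) = I | I = I
They differ because Łukasiewicz three-valued logic Ł3 and Bochvar's internal three-valued logic treat I differently under the binary connectives.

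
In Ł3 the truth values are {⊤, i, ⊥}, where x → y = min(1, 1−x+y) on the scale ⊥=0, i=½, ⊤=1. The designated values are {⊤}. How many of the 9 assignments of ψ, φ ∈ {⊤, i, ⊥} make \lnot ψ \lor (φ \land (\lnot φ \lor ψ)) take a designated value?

4

Designated under: (ψ=⊤, φ=⊤); (ψ=⊥, φ=⊤); (ψ=⊥, φ=i); (ψ=⊥, φ=⊥).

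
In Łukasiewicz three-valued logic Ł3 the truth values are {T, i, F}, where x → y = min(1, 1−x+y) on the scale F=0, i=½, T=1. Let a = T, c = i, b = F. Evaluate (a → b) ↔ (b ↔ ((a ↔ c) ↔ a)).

i

a → b = T → F = F
a ↔ c = T ↔ i = i  [1 − |1−½|]
(a ↔ c) ↔ a = i ↔ T = i
b ↔ ((a ↔ c) ↔ a) = F ↔ i = i
(a → b) ↔ (b ↔ ((a ↔ c) ↔ a)) = F ↔ i = i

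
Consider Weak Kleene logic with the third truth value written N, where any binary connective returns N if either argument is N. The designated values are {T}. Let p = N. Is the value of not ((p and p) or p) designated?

p and p = N and N = N
(p and p) or p = N or N = N
not ((p and p) or p) = not N = N
N ∉ {T}.

No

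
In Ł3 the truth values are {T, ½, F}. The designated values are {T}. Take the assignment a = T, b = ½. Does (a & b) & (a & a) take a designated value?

No

a & b = T & ½ = ½
a & a = T & T = T
(a & b) & (a & a) = ½ & T = ½
½ ∉ {T}.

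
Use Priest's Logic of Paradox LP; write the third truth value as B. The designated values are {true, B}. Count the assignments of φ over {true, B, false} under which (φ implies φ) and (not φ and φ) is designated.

1

φ=true: false ·
φ=B: B ✓
φ=false: false ·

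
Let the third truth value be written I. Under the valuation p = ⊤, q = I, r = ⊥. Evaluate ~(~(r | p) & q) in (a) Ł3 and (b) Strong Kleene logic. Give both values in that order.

⊤; ⊤

In Ł3: r | p = ⊥ | ⊤ = ⊤
~(r | p) = ~⊤ = ⊥
~(r | p) & q = ⊥ & I = ⊥
~(~(r | p) & q) = ~⊥ = ⊤
In Strong Kleene logic: r | p = ⊥ | ⊤ = ⊤
~(r | p) = ~⊤ = ⊥
~(r | p) & q = ⊥ & I = ⊥
~(~(r | p) & q) = ~⊥ = ⊤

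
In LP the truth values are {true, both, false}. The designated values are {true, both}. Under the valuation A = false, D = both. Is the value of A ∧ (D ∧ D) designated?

No

D ∧ D = both ∧ both = both
A ∧ (D ∧ D) = false ∧ both = false
false ∉ {true, both}.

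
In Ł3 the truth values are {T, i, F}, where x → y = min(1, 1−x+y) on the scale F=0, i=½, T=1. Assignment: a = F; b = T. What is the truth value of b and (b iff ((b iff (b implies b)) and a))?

F

b implies b = T implies T = T
b iff (b implies b) = T iff T = T
(b iff (b implies b)) and a = T and F = F
b iff ((b iff (b implies b)) and a) = T iff F = F
b and (b iff ((b iff (b implies b)) and a)) = T and F = F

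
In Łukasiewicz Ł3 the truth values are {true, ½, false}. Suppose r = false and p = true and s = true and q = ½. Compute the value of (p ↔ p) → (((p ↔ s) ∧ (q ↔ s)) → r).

½

p ↔ p = true ↔ true = true
p ↔ s = true ↔ true = true
q ↔ s = ½ ↔ true = ½  [1 − |½−1|]
(p ↔ s) ∧ (q ↔ s) = true ∧ ½ = ½
((p ↔ s) ∧ (q ↔ s)) → r = ½ → false = ½
(p ↔ p) → (((p ↔ s) ∧ (q ↔ s)) → r) = true → ½ = ½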